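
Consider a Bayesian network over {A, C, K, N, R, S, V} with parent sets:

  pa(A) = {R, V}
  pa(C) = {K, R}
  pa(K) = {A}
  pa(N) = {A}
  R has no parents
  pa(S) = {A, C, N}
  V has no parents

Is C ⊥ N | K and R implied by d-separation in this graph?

We examine all 6 paths between C and N:
Path 1: C ← R → A → N
  R is a fork here and R is conditioned on, so the path is blocked at R.
Path 2: C ← R → A → S ← N
  R is a fork here and R is conditioned on, so the path is blocked at R.
Path 3: C ← K ← A → N
  K is a chain here and K is conditioned on, so the path is blocked at K.
Path 4: C ← K ← A → S ← N
  K is a chain here and K is conditioned on, so the path is blocked at K.
Path 5: C → S ← A → N
  S is a collider here and neither S nor any of its descendants is conditioned on, so the collider stays closed — the path is blocked at S.
Path 6: C → S ← N
  S is a collider here and neither S nor any of its descendants is conditioned on, so the collider stays closed — the path is blocked at S.
Every path is blocked, so C and N are d-separated given {K, R}.

Yes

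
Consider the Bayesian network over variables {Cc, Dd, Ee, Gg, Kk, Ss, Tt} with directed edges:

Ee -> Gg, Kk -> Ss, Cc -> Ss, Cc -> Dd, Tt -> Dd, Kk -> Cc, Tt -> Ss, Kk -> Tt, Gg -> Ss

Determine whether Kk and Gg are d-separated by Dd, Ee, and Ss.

5 paths connect Kk and Gg; each must be blocked for d-separation to hold:
Path 1: Kk → Ss ← Gg
  Ss is a collider and Ss is conditioned on, which opens it — no node blocks this path, so it is active.
Path 2: Kk → Cc → Dd ← Tt → Ss ← Gg
  Cc is a chain and Cc is not conditioned on; Dd is a collider and Dd is conditioned on, which opens it; Tt is a fork and Tt is not conditioned on; Ss is a collider and Ss is conditioned on, which opens it — no node blocks this path, so it is active.
Path 3: Kk → Cc → Ss ← Gg
  Cc is a chain and Cc is not conditioned on; Ss is a collider and Ss is conditioned on, which opens it — no node blocks this path, so it is active.
Path 4: Kk → Tt → Dd ← Cc → Ss ← Gg
  Tt is a chain and Tt is not conditioned on; Dd is a collider and Dd is conditioned on, which opens it; Cc is a fork and Cc is not conditioned on; Ss is a collider and Ss is conditioned on, which opens it — no node blocks this path, so it is active.
Path 5: Kk → Tt → Ss ← Gg
  Tt is a chain and Tt is not conditioned on; Ss is a collider and Ss is conditioned on, which opens it — no node blocks this path, so it is active.
Because an active path exists, Kk and Gg are not d-separated.

No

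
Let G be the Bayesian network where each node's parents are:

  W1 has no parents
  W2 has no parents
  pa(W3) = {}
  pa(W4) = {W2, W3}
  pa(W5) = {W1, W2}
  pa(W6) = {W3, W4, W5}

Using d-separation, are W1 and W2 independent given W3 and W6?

Enumerating the 3 paths from W1 to W2 and testing each for blocking by {W3, W6}:
  1. W1 → W5 → W6 ← W4 ← W2 — W5:chain[open]; W6:collider[open]; W4:chain[open] ⇒ active
  2. W1 → W5 → W6 ← W3 → W4 ← W2 — W5:chain[open]; W6:collider[open]; W3:fork[blocks]; W4:collider[open] ⇒ blocked
  3. W1 → W5 ← W2 — W5:collider[open] ⇒ active
Since the path W1 → W5 → W6 ← W4 ← W2 is active, W1 and W2 are not d-separated given {W3, W6}.

No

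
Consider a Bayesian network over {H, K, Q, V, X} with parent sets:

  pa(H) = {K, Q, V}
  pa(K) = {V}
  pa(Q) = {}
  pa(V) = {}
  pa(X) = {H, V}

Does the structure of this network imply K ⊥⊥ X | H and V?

We examine all 4 paths between K and X:
Path 1: K → H ← V → X
  V is a fork here and V is conditioned on, so the path is blocked at V.
Path 2: K → H → X
  H is a chain here and H is conditioned on, so the path is blocked at H.
Path 3: K ← V → H → X
  V is a fork here and V is conditioned on, so the path is blocked at V.
Path 4: K ← V → X
  V is a fork here and V is conditioned on, so the path is blocked at V.
Since every path is blocked, d-separation holds.

Yes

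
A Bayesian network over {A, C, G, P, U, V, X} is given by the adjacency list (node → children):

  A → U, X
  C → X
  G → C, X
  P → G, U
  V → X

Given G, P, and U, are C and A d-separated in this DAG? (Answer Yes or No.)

Enumerating the 4 paths from C to A and testing each for blocking by {G, P, U}:
Path 1: C ← G → X ← A
  G is a fork here and G is conditioned on, so the path is blocked at G.
Path 2: C ← G ← P → U ← A
  G is a chain here and G is conditioned on, so the path is blocked at G.
Path 3: C → X ← G ← P → U ← A
  X is a collider here and neither X nor any of its descendants is conditioned on, so the collider stays closed — the path is blocked at X.
Path 4: C → X ← A
  X is a collider here and neither X nor any of its descendants is conditioned on, so the collider stays closed — the path is blocked at X.
All paths are blocked; C ⊥ A | {G, P, U} holds.

Yes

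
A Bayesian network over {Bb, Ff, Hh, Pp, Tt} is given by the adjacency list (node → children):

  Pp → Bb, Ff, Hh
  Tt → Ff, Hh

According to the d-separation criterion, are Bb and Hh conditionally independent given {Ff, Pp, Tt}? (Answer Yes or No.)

We examine all 2 paths between Bb and Hh:
Path 1: Bb ← Pp → Hh
  Pp is a fork here and Pp is conditioned on, so the path is blocked at Pp.
Path 2: Bb ← Pp → Ff ← Tt → Hh
  Pp is a fork here and Pp is conditioned on, so the path is blocked at Pp.
Every path is blocked, so Bb and Hh are d-separated given {Ff, Pp, Tt}.

Yes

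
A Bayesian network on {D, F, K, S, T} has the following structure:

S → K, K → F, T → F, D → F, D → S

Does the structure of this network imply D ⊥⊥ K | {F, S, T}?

Enumerating the 2 paths from D to K and testing each for blocking by {F, S, T}:
Path 1: D → F ← K
  F is a collider and F is conditioned on, which opens it — no node blocks this path, so it is active.
Path 2: D → S → K
  S is a chain here and S is conditioned on, so the path is blocked at S.
Because an active path exists, D and K are not d-separated.

No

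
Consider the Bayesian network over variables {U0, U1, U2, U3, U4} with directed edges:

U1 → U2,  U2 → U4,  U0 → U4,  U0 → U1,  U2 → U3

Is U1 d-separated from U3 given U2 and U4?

2 paths connect U1 and U3; each must be blocked for d-separation to hold:
  1. U1 → U2 → U3 — U2:chain[blocks] ⇒ blocked
  2. U1 ← U0 → U4 ← U2 → U3 — U0:fork[open]; U4:collider[open]; U2:fork[blocks] ⇒ blocked
Every path is blocked, so U1 and U3 are d-separated given {U2, U4}.

Yes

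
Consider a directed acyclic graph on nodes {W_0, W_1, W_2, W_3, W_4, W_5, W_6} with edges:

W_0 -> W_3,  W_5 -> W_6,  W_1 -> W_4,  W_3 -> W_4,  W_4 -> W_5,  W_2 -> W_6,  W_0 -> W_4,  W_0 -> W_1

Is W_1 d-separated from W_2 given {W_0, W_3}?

3 paths connect W_1 and W_2; each must be blocked for d-separation to hold:
Path 1: W_1 ← W_0 → W_4 → W_5 → W_6 ← W_2
  W_0 is a fork here and W_0 is conditioned on, so the path is blocked at W_0.
Path 2: W_1 ← W_0 → W_3 → W_4 → W_5 → W_6 ← W_2
  W_0 is a fork here and W_0 is conditioned on, so the path is blocked at W_0.
Path 3: W_1 → W_4 → W_5 → W_6 ← W_2
  W_6 is a collider here and neither W_6 nor any of its descendants is conditioned on, so the collider stays closed — the path is blocked at W_6.
Every path is blocked, so W_1 and W_2 are d-separated given {W_0, W_3}.

Yes — W_1 and W_2 are d-separated given {W_0, W_3}.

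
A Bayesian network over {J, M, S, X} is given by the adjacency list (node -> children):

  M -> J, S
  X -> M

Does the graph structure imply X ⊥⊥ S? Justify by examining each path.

No — X and S are not d-separated given ∅.

Only one path connects X and S:
  1. X → M → S — M:chain[open] ⇒ active
Because an active path exists, X and S are not d-separated.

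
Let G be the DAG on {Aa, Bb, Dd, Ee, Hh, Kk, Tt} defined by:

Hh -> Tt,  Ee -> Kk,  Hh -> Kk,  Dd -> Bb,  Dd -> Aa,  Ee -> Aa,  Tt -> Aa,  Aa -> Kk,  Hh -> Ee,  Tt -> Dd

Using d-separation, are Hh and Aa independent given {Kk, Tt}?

There are 6 undirected paths between Hh and Aa; checking each against the conditioning set {Kk, Tt}:
  1. Hh → Tt → Aa — Tt:chain[blocks] ⇒ blocked
  2. Hh → Tt → Dd → Aa — Tt:chain[blocks]; Dd:chain[open] ⇒ blocked
  3. Hh → Ee → Aa — Ee:chain[open] ⇒ active
  4. Hh → Ee → Kk ← Aa — Ee:chain[open]; Kk:collider[open] ⇒ active
  5. Hh → Kk ← Aa — Kk:collider[open] ⇒ active
  6. Hh → Kk ← Ee → Aa — Kk:collider[open]; Ee:fork[open] ⇒ active
Because an active path exists, Hh and Aa are not d-separated.

No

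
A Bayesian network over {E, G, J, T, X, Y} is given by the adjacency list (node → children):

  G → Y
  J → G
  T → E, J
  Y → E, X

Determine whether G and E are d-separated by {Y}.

We examine all 2 paths between G and E:
Path 1: G ← J ← T → E
  J is a chain and J is not conditioned on; T is a fork and T is not conditioned on — no node blocks this path, so it is active.
Path 2: G → Y → E
  Y is a chain here and Y is conditioned on, so the path is blocked at Y.
Since the path G ← J ← T → E is active, G and E are not d-separated given {Y}.

No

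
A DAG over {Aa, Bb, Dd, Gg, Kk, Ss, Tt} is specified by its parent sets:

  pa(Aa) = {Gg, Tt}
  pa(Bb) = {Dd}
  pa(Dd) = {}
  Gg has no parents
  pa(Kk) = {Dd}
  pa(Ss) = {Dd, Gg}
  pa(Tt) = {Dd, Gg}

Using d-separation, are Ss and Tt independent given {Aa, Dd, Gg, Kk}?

Yes

Enumerating the 3 paths from Ss to Tt and testing each for blocking by {Aa, Dd, Gg, Kk}:
  1. Ss ← Dd → Tt — Dd:fork[blocks] ⇒ blocked
  2. Ss ← Gg → Tt — Gg:fork[blocks] ⇒ blocked
  3. Ss ← Gg → Aa ← Tt — Gg:fork[blocks]; Aa:collider[open] ⇒ blocked
Every path is blocked, so Ss and Tt are d-separated given {Aa, Dd, Gg, Kk}.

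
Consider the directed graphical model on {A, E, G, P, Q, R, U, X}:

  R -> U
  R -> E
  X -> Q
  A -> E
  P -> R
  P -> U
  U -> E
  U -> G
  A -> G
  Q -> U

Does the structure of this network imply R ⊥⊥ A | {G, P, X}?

Enumerating the 6 paths from R to A and testing each for blocking by {G, P, X}:
Path 1: R → U → E ← A
  E is a collider here and neither E nor any of its descendants is conditioned on, so the collider stays closed — the path is blocked at E.
Path 2: R → U → G ← A
  U is a chain and U is not conditioned on; G is a collider and G is conditioned on, which opens it — no node blocks this path, so it is active.
Path 3: R ← P → U → E ← A
  P is a fork here and P is conditioned on, so the path is blocked at P.
Path 4: R ← P → U → G ← A
  P is a fork here and P is conditioned on, so the path is blocked at P.
Path 5: R → E ← U → G ← A
  E is a collider here and neither E nor any of its descendants is conditioned on, so the collider stays closed — the path is blocked at E.
Path 6: R → E ← A
  E is a collider here and neither E nor any of its descendants is conditioned on, so the collider stays closed — the path is blocked at E.
Since the path R → U → G ← A is active, R and A are not d-separated given {G, P, X}.

No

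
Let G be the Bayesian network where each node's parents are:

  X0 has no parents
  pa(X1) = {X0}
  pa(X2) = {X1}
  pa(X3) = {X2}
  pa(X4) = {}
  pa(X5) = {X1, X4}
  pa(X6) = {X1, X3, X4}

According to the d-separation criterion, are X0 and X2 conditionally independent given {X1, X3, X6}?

Yes

Enumerating the 3 paths from X0 to X2 and testing each for blocking by {X1, X3, X6}:
Path 1: X0 → X1 → X6 ← X3 ← X2
  X1 is a chain here and X1 is conditioned on, so the path is blocked at X1.
Path 2: X0 → X1 → X2
  X1 is a chain here and X1 is conditioned on, so the path is blocked at X1.
Path 3: X0 → X1 → X5 ← X4 → X6 ← X3 ← X2
  X1 is a chain here and X1 is conditioned on, so the path is blocked at X1.
Since every path is blocked, d-separation holds.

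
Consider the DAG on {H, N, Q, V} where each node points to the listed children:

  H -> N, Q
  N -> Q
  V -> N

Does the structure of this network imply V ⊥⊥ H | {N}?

2 paths connect V and H; each must be blocked for d-separation to hold:
Path 1: V → N → Q ← H
  N is a chain here and N is conditioned on, so the path is blocked at N.
Path 2: V → N ← H
  N is a collider and N is conditioned on, which opens it — no node blocks this path, so it is active.
Because an active path exists, V and H are not d-separated.

No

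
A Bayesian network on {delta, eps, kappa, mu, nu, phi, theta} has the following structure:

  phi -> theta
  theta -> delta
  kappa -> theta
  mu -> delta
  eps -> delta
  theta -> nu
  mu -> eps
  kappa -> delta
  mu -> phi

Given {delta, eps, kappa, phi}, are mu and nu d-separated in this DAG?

There are 5 undirected paths between mu and nu; checking each against the conditioning set {delta, eps, kappa, phi}:
  1. mu → delta ← kappa → theta → nu — delta:collider[open]; kappa:fork[blocks]; theta:chain[open] ⇒ blocked
  2. mu → delta ← theta → nu — delta:collider[open]; theta:fork[open] ⇒ active
  3. mu → eps → delta ← kappa → theta → nu — eps:chain[blocks]; delta:collider[open]; kappa:fork[blocks]; theta:chain[open] ⇒ blocked
  4. mu → eps → delta ← theta → nu — eps:chain[blocks]; delta:collider[open]; theta:fork[open] ⇒ blocked
  5. mu → phi → theta → nu — phi:chain[blocks]; theta:chain[open] ⇒ blocked
Since the path mu → delta ← theta → nu is active, mu and nu are not d-separated given {delta, eps, kappa, phi}.

No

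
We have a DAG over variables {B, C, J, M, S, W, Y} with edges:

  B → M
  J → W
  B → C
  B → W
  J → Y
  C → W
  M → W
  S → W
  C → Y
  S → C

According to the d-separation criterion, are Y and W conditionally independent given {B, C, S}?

Enumerating the 5 paths from Y to W and testing each for blocking by {B, C, S}:
Path 1: Y ← C → W
  C is a fork here and C is conditioned on, so the path is blocked at C.
Path 2: Y ← C ← S → W
  C is a chain here and C is conditioned on, so the path is blocked at C.
Path 3: Y ← C ← B → W
  C is a chain here and C is conditioned on, so the path is blocked at C.
Path 4: Y ← C ← B → M → W
  C is a chain here and C is conditioned on, so the path is blocked at C.
Path 5: Y ← J → W
  J is a fork and J is not conditioned on — no node blocks this path, so it is active.
At least one path is unblocked, so d-separation fails.

No — Y and W are not d-separated given {B, C, S}.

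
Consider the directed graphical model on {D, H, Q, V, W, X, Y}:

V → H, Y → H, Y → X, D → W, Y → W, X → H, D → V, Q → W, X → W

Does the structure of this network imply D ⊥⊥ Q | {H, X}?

Yes

We examine all 5 paths between D and Q:
  1. D → V → H ← X ← Y → W ← Q — V:chain[open]; H:collider[open]; X:chain[blocks]; Y:fork[open]; W:collider[blocks] ⇒ blocked
  2. D → V → H ← X → W ← Q — V:chain[open]; H:collider[open]; X:fork[blocks]; W:collider[blocks] ⇒ blocked
  3. D → V → H ← Y → X → W ← Q — V:chain[open]; H:collider[open]; Y:fork[open]; X:chain[blocks]; W:collider[blocks] ⇒ blocked
  4. D → V → H ← Y → W ← Q — V:chain[open]; H:collider[open]; Y:fork[open]; W:collider[blocks] ⇒ blocked
  5. D → W ← Q — W:collider[blocks] ⇒ blocked
Every path is blocked, so D and Q are d-separated given {H, X}.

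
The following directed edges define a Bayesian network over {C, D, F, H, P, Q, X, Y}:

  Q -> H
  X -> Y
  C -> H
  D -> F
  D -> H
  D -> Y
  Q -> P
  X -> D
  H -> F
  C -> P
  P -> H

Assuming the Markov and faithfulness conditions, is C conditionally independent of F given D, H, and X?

Enumerating the 6 paths from C to F and testing each for blocking by {D, H, X}:
  1. C → P ← Q → H ← D → F — P:collider[open]; Q:fork[open]; H:collider[open]; D:fork[blocks] ⇒ blocked
  2. C → P ← Q → H → F — P:collider[open]; Q:fork[open]; H:chain[blocks] ⇒ blocked
  3. C → P → H ← D → F — P:chain[open]; H:collider[open]; D:fork[blocks] ⇒ blocked
  4. C → P → H → F — P:chain[open]; H:chain[blocks] ⇒ blocked
  5. C → H ← D → F — H:collider[open]; D:fork[blocks] ⇒ blocked
  6. C → H → F — H:chain[blocks] ⇒ blocked
All paths are blocked; C ⊥ F | {D, H, X} holds.

Yes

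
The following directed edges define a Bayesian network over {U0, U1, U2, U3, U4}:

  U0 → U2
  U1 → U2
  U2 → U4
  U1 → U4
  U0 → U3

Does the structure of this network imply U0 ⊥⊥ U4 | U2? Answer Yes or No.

We examine all 2 paths between U0 and U4:
  1. U0 → U2 → U4 — U2:chain[blocks] ⇒ blocked
  2. U0 → U2 ← U1 → U4 — U2:collider[open]; U1:fork[open] ⇒ active
Because an active path exists, U0 and U4 are not d-separated.

No — U0 and U4 are not d-separated given {U2}.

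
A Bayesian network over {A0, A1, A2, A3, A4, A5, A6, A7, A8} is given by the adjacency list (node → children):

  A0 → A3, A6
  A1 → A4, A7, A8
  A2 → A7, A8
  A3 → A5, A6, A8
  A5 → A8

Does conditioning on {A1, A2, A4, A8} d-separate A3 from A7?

Yes

We examine all 4 paths between A3 and A7:
Path 1: A3 → A5 → A8 ← A1 → A7
  A1 is a fork here and A1 is conditioned on, so the path is blocked at A1.
Path 2: A3 → A5 → A8 ← A2 → A7
  A2 is a fork here and A2 is conditioned on, so the path is blocked at A2.
Path 3: A3 → A8 ← A1 → A7
  A1 is a fork here and A1 is conditioned on, so the path is blocked at A1.
Path 4: A3 → A8 ← A2 → A7
  A2 is a fork here and A2 is conditioned on, so the path is blocked at A2.
Every path is blocked, so A3 and A7 are d-separated given {A1, A2, A4, A8}.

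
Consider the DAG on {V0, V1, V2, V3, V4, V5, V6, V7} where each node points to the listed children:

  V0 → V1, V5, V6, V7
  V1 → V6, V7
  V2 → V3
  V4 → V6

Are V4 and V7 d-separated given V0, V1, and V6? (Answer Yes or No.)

Yes

We examine all 4 paths between V4 and V7:
Path 1: V4 → V6 ← V0 → V7
  V0 is a fork here and V0 is conditioned on, so the path is blocked at V0.
Path 2: V4 → V6 ← V0 → V1 → V7
  V0 is a fork here and V0 is conditioned on, so the path is blocked at V0.
Path 3: V4 → V6 ← V1 → V7
  V1 is a fork here and V1 is conditioned on, so the path is blocked at V1.
Path 4: V4 → V6 ← V1 ← V0 → V7
  V1 is a chain here and V1 is conditioned on, so the path is blocked at V1.
Every path is blocked, so V4 and V7 are d-separated given {V0, V1, V6}.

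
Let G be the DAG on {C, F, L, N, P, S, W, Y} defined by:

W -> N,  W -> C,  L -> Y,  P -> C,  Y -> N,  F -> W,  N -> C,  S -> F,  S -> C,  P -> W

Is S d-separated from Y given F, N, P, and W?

Yes — S and Y are d-separated given {F, N, P, W}.

There are 6 undirected paths between S and Y; checking each against the conditioning set {F, N, P, W}:
Path 1: S → F → W → N ← Y
  F is a chain here and F is conditioned on, so the path is blocked at F.
Path 2: S → F → W → C ← N ← Y
  F is a chain here and F is conditioned on, so the path is blocked at F.
Path 3: S → F → W ← P → C ← N ← Y
  F is a chain here and F is conditioned on, so the path is blocked at F.
Path 4: S → C ← N ← Y
  C is a collider here and neither C nor any of its descendants is conditioned on, so the collider stays closed — the path is blocked at C.
Path 5: S → C ← P → W → N ← Y
  C is a collider here and neither C nor any of its descendants is conditioned on, so the collider stays closed — the path is blocked at C.
Path 6: S → C ← W → N ← Y
  C is a collider here and neither C nor any of its descendants is conditioned on, so the collider stays closed — the path is blocked at C.
Every path is blocked, so S and Y are d-separated given {F, N, P, W}.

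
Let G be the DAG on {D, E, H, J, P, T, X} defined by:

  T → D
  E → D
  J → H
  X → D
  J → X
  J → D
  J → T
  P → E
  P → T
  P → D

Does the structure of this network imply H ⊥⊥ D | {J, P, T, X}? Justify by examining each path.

We examine all 5 paths between H and D:
Path 1: H ← J → D
  J is a fork here and J is conditioned on, so the path is blocked at J.
Path 2: H ← J → T → D
  J is a fork here and J is conditioned on, so the path is blocked at J.
Path 3: H ← J → T ← P → D
  J is a fork here and J is conditioned on, so the path is blocked at J.
Path 4: H ← J → T ← P → E → D
  J is a fork here and J is conditioned on, so the path is blocked at J.
Path 5: H ← J → X → D
  J is a fork here and J is conditioned on, so the path is blocked at J.
Since every path is blocked, d-separation holds.

Yes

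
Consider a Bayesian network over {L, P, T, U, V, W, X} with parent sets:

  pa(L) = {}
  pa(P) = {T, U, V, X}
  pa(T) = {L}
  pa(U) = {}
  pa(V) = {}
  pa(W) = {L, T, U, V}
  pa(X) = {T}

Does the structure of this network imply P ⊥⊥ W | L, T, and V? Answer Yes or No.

No

We examine all 6 paths between P and W:
  1. P ← V → W — V:fork[blocks] ⇒ blocked
  2. P ← T ← L → W — T:chain[blocks]; L:fork[blocks] ⇒ blocked
  3. P ← T → W — T:fork[blocks] ⇒ blocked
  4. P ← X ← T ← L → W — X:chain[open]; T:chain[blocks]; L:fork[blocks] ⇒ blocked
  5. P ← X ← T → W — X:chain[open]; T:fork[blocks] ⇒ blocked
  6. P ← U → W — U:fork[open] ⇒ active
Since the path P ← U → W is active, P and W are not d-separated given {L, T, V}.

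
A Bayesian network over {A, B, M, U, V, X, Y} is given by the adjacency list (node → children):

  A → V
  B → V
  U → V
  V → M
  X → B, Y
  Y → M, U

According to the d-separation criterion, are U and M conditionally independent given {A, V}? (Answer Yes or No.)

No

We examine all 4 paths between U and M:
Path 1: U → V ← B ← X → Y → M
  V is a collider and V is conditioned on, which opens it; B is a chain and B is not conditioned on; X is a fork and X is not conditioned on; Y is a chain and Y is not conditioned on — no node blocks this path, so it is active.
Path 2: U → V → M
  V is a chain here and V is conditioned on, so the path is blocked at V.
Path 3: U ← Y → M
  Y is a fork and Y is not conditioned on — no node blocks this path, so it is active.
Path 4: U ← Y ← X → B → V → M
  V is a chain here and V is conditioned on, so the path is blocked at V.
Since the path U → V ← B ← X → Y → M is active, U and M are not d-separated given {A, V}.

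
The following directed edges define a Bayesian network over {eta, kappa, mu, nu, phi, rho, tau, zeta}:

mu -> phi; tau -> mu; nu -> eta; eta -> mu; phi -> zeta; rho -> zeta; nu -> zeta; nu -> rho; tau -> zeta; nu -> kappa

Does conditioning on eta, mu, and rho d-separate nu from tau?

Yes

Enumerating the 6 paths from nu to tau and testing each for blocking by {eta, mu, rho}:
Path 1: nu → zeta ← tau
  zeta is a collider here and neither zeta nor any of its descendants is conditioned on, so the collider stays closed — the path is blocked at zeta.
Path 2: nu → zeta ← phi ← mu ← tau
  zeta is a collider here and neither zeta nor any of its descendants is conditioned on, so the collider stays closed — the path is blocked at zeta.
Path 3: nu → eta → mu ← tau
  eta is a chain here and eta is conditioned on, so the path is blocked at eta.
Path 4: nu → eta → mu → phi → zeta ← tau
  eta is a chain here and eta is conditioned on, so the path is blocked at eta.
Path 5: nu → rho → zeta ← tau
  rho is a chain here and rho is conditioned on, so the path is blocked at rho.
Path 6: nu → rho → zeta ← phi ← mu ← tau
  rho is a chain here and rho is conditioned on, so the path is blocked at rho.
Every path is blocked, so nu and tau are d-separated given {eta, mu, rho}.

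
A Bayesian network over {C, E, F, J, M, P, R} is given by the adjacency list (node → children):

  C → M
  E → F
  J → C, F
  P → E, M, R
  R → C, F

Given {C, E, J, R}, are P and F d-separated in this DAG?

Yes

Enumerating the 5 paths from P to F and testing each for blocking by {C, E, J, R}:
  1. P → R → F — R:chain[blocks] ⇒ blocked
  2. P → R → C ← J → F — R:chain[blocks]; C:collider[open]; J:fork[blocks] ⇒ blocked
  3. P → M ← C ← R → F — M:collider[blocks]; C:chain[blocks]; R:fork[blocks] ⇒ blocked
  4. P → M ← C ← J → F — M:collider[blocks]; C:chain[blocks]; J:fork[blocks] ⇒ blocked
  5. P → E → F — E:chain[blocks] ⇒ blocked
Every path is blocked, so P and F are d-separated given {C, E, J, R}.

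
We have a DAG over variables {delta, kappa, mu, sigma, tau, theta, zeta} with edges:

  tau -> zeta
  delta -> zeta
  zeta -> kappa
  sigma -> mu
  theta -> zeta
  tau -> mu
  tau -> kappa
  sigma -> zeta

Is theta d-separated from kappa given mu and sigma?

No — theta and kappa are not d-separated given {mu, sigma}.

We examine all 3 paths between theta and kappa:
  1. theta → zeta → kappa — zeta:chain[open] ⇒ active
  2. theta → zeta ← sigma → mu ← tau → kappa — zeta:collider[blocks]; sigma:fork[blocks]; mu:collider[open]; tau:fork[open] ⇒ blocked
  3. theta → zeta ← tau → kappa — zeta:collider[blocks]; tau:fork[open] ⇒ blocked
Because an active path exists, theta and kappa are not d-separated.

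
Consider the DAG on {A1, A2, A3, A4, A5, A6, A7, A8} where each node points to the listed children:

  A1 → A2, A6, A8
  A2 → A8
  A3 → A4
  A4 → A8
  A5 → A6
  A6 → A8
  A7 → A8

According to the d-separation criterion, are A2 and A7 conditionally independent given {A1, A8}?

We examine all 3 paths between A2 and A7:
Path 1: A2 → A8 ← A7
  A8 is a collider and A8 is conditioned on, which opens it — no node blocks this path, so it is active.
Path 2: A2 ← A1 → A8 ← A7
  A1 is a fork here and A1 is conditioned on, so the path is blocked at A1.
Path 3: A2 ← A1 → A6 → A8 ← A7
  A1 is a fork here and A1 is conditioned on, so the path is blocked at A1.
Because an active path exists, A2 and A7 are not d-separated.

No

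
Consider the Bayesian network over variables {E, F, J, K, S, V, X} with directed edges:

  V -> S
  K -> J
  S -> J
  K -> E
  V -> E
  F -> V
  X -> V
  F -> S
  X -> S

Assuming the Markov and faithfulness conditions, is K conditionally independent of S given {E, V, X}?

We examine all 4 paths between K and S:
Path 1: K → J ← S
  J is a collider here and neither J nor any of its descendants is conditioned on, so the collider stays closed — the path is blocked at J.
Path 2: K → E ← V → S
  V is a fork here and V is conditioned on, so the path is blocked at V.
Path 3: K → E ← V ← F → S
  V is a chain here and V is conditioned on, so the path is blocked at V.
Path 4: K → E ← V ← X → S
  V is a chain here and V is conditioned on, so the path is blocked at V.
Since every path is blocked, d-separation holds.

Yes — K and S are d-separated given {E, V, X}.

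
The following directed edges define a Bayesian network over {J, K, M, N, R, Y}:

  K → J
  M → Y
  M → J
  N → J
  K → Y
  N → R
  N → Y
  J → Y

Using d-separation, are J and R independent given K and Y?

Enumerating the 4 paths from J to R and testing each for blocking by {K, Y}:
Path 1: J ← M → Y ← N → R
  M is a fork and M is not conditioned on; Y is a collider and Y is conditioned on, which opens it; N is a fork and N is not conditioned on — no node blocks this path, so it is active.
Path 2: J → Y ← N → R
  Y is a collider and Y is conditioned on, which opens it; N is a fork and N is not conditioned on — no node blocks this path, so it is active.
Path 3: J ← N → R
  N is a fork and N is not conditioned on — no node blocks this path, so it is active.
Path 4: J ← K → Y ← N → R
  K is a fork here and K is conditioned on, so the path is blocked at K.
At least one path is unblocked, so d-separation fails.

No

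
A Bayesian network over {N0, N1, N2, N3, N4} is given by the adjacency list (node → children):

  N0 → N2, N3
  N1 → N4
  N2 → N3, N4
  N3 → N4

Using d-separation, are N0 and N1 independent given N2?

Yes

We examine all 4 paths between N0 and N1:
  1. N0 → N3 ← N2 → N4 ← N1 — N3:collider[blocks]; N2:fork[blocks]; N4:collider[blocks] ⇒ blocked
  2. N0 → N3 → N4 ← N1 — N3:chain[open]; N4:collider[blocks] ⇒ blocked
  3. N0 → N2 → N3 → N4 ← N1 — N2:chain[blocks]; N3:chain[open]; N4:collider[blocks] ⇒ blocked
  4. N0 → N2 → N4 ← N1 — N2:chain[blocks]; N4:collider[blocks] ⇒ blocked
Every path is blocked, so N0 and N1 are d-separated given {N2}.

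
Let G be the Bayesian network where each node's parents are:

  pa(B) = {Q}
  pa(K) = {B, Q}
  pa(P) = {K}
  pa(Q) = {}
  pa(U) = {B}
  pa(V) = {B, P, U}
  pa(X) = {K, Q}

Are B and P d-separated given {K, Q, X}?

Yes

5 paths connect B and P; each must be blocked for d-separation to hold:
Path 1: B → V ← P
  V is a collider here and neither V nor any of its descendants is conditioned on, so the collider stays closed — the path is blocked at V.
Path 2: B → K → P
  K is a chain here and K is conditioned on, so the path is blocked at K.
Path 3: B ← Q → K → P
  Q is a fork here and Q is conditioned on, so the path is blocked at Q.
Path 4: B ← Q → X ← K → P
  Q is a fork here and Q is conditioned on, so the path is blocked at Q.
Path 5: B → U → V ← P
  V is a collider here and neither V nor any of its descendants is conditioned on, so the collider stays closed — the path is blocked at V.
Since every path is blocked, d-separation holds.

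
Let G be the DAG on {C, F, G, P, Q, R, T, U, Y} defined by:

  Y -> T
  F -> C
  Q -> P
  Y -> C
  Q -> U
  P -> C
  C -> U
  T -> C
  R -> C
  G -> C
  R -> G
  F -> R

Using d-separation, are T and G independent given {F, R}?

Enumerating the 6 paths from T to G and testing each for blocking by {F, R}:
Path 1: T ← Y → C ← F → R → G
  C is a collider here and neither C nor any of its descendants is conditioned on, so the collider stays closed — the path is blocked at C.
Path 2: T ← Y → C ← G
  C is a collider here and neither C nor any of its descendants is conditioned on, so the collider stays closed — the path is blocked at C.
Path 3: T ← Y → C ← R → G
  C is a collider here and neither C nor any of its descendants is conditioned on, so the collider stays closed — the path is blocked at C.
Path 4: T → C ← F → R → G
  C is a collider here and neither C nor any of its descendants is conditioned on, so the collider stays closed — the path is blocked at C.
Path 5: T → C ← G
  C is a collider here and neither C nor any of its descendants is conditioned on, so the collider stays closed — the path is blocked at C.
Path 6: T → C ← R → G
  C is a collider here and neither C nor any of its descendants is conditioned on, so the collider stays closed — the path is blocked at C.
Since every path is blocked, d-separation holds.

Yes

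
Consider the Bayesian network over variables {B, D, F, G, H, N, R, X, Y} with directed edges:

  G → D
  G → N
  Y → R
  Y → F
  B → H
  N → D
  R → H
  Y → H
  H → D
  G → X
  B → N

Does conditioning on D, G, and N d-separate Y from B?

Enumerating the 6 paths from Y to B and testing each for blocking by {D, G, N}:
Path 1: Y → H ← B
  H is a collider and its descendant D is conditioned on, which opens it — no node blocks this path, so it is active.
Path 2: Y → H → D ← N ← B
  N is a chain here and N is conditioned on, so the path is blocked at N.
Path 3: Y → H → D ← G → N ← B
  G is a fork here and G is conditioned on, so the path is blocked at G.
Path 4: Y → R → H ← B
  R is a chain and R is not conditioned on; H is a collider and its descendant D is conditioned on, which opens it — no node blocks this path, so it is active.
Path 5: Y → R → H → D ← N ← B
  N is a chain here and N is conditioned on, so the path is blocked at N.
Path 6: Y → R → H → D ← G → N ← B
  G is a fork here and G is conditioned on, so the path is blocked at G.
At least one path is unblocked, so d-separation fails.

No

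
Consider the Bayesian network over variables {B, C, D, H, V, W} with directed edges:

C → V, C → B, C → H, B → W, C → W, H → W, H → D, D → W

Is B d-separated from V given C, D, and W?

Yes

We examine all 4 paths between B and V:
Path 1: B ← C → V
  C is a fork here and C is conditioned on, so the path is blocked at C.
Path 2: B → W ← H ← C → V
  C is a fork here and C is conditioned on, so the path is blocked at C.
Path 3: B → W ← C → V
  C is a fork here and C is conditioned on, so the path is blocked at C.
Path 4: B → W ← D ← H ← C → V
  D is a chain here and D is conditioned on, so the path is blocked at D.
Since every path is blocked, d-separation holds.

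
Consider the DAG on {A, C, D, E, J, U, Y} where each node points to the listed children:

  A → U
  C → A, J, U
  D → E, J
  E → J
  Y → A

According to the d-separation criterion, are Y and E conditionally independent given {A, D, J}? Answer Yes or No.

No

We examine all 4 paths between Y and E:
  1. Y → A ← C → J ← D → E — A:collider[open]; C:fork[open]; J:collider[open]; D:fork[blocks] ⇒ blocked
  2. Y → A ← C → J ← E — A:collider[open]; C:fork[open]; J:collider[open] ⇒ active
  3. Y → A → U ← C → J ← D → E — A:chain[blocks]; U:collider[blocks]; C:fork[open]; J:collider[open]; D:fork[blocks] ⇒ blocked
  4. Y → A → U ← C → J ← E — A:chain[blocks]; U:collider[blocks]; C:fork[open]; J:collider[open] ⇒ blocked
Since the path Y → A ← C → J ← E is active, Y and E are not d-separated given {A, D, J}.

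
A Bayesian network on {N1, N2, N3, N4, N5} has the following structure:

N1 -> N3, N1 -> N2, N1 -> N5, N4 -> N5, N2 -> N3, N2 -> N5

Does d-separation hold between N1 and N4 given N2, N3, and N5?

There are 3 undirected paths between N1 and N4; checking each against the conditioning set {N2, N3, N5}:
Path 1: N1 → N2 → N5 ← N4
  N2 is a chain here and N2 is conditioned on, so the path is blocked at N2.
Path 2: N1 → N5 ← N4
  N5 is a collider and N5 is conditioned on, which opens it — no node blocks this path, so it is active.
Path 3: N1 → N3 ← N2 → N5 ← N4
  N2 is a fork here and N2 is conditioned on, so the path is blocked at N2.
Because an active path exists, N1 and N4 are not d-separated.

No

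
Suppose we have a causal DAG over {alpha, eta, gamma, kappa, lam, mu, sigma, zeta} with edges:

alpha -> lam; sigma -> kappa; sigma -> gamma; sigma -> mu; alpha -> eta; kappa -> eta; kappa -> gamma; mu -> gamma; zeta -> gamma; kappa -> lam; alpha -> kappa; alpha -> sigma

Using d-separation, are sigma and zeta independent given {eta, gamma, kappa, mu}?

No

Enumerating the 6 paths from sigma to zeta and testing each for blocking by {eta, gamma, kappa, mu}:
Path 1: sigma → kappa → gamma ← zeta
  kappa is a chain here and kappa is conditioned on, so the path is blocked at kappa.
Path 2: sigma ← alpha → kappa → gamma ← zeta
  kappa is a chain here and kappa is conditioned on, so the path is blocked at kappa.
Path 3: sigma ← alpha → lam ← kappa → gamma ← zeta
  lam is a collider here and neither lam nor any of its descendants is conditioned on, so the collider stays closed — the path is blocked at lam.
Path 4: sigma ← alpha → eta ← kappa → gamma ← zeta
  kappa is a fork here and kappa is conditioned on, so the path is blocked at kappa.
Path 5: sigma → mu → gamma ← zeta
  mu is a chain here and mu is conditioned on, so the path is blocked at mu.
Path 6: sigma → gamma ← zeta
  gamma is a collider and gamma is conditioned on, which opens it — no node blocks this path, so it is active.
Because an active path exists, sigma and zeta are not d-separated.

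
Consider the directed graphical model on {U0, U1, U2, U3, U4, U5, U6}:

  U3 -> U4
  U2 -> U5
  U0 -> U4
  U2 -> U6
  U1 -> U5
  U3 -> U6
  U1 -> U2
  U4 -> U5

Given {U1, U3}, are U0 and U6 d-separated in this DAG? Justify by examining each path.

Yes

We examine all 3 paths between U0 and U6:
Path 1: U0 → U4 → U5 ← U2 → U6
  U5 is a collider here and neither U5 nor any of its descendants is conditioned on, so the collider stays closed — the path is blocked at U5.
Path 2: U0 → U4 → U5 ← U1 → U2 → U6
  U5 is a collider here and neither U5 nor any of its descendants is conditioned on, so the collider stays closed — the path is blocked at U5.
Path 3: U0 → U4 ← U3 → U6
  U4 is a collider here and neither U4 nor any of its descendants is conditioned on, so the collider stays closed — the path is blocked at U4.
Since every path is blocked, d-separation holds.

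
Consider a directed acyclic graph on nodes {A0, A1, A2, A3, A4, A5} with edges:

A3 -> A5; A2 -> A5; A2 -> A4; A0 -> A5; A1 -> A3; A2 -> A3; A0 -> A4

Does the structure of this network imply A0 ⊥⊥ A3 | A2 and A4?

Yes

4 paths connect A0 and A3; each must be blocked for d-separation to hold:
Path 1: A0 → A5 ← A3
  A5 is a collider here and neither A5 nor any of its descendants is conditioned on, so the collider stays closed — the path is blocked at A5.
Path 2: A0 → A5 ← A2 → A3
  A5 is a collider here and neither A5 nor any of its descendants is conditioned on, so the collider stays closed — the path is blocked at A5.
Path 3: A0 → A4 ← A2 → A5 ← A3
  A2 is a fork here and A2 is conditioned on, so the path is blocked at A2.
Path 4: A0 → A4 ← A2 → A3
  A2 is a fork here and A2 is conditioned on, so the path is blocked at A2.
Since every path is blocked, d-separation holds.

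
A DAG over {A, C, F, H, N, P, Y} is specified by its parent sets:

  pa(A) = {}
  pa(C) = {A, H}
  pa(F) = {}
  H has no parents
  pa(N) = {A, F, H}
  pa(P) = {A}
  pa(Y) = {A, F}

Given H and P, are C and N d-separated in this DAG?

Enumerating the 3 paths from C to N and testing each for blocking by {H, P}:
Path 1: C ← H → N
  H is a fork here and H is conditioned on, so the path is blocked at H.
Path 2: C ← A → Y ← F → N
  Y is a collider here and neither Y nor any of its descendants is conditioned on, so the collider stays closed — the path is blocked at Y.
Path 3: C ← A → N
  A is a fork and A is not conditioned on — no node blocks this path, so it is active.
Since the path C ← A → N is active, C and N are not d-separated given {H, P}.

No — C and N are not d-separated given {H, P}.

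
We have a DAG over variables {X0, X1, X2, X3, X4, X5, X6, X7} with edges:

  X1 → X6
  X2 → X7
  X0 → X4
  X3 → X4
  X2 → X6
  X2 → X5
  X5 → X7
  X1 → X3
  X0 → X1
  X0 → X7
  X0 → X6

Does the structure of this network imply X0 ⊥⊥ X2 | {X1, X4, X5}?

Yes — X0 and X2 are d-separated given {X1, X4, X5}.

We examine all 5 paths between X0 and X2:
  1. X0 → X7 ← X2 — X7:collider[blocks] ⇒ blocked
  2. X0 → X7 ← X5 ← X2 — X7:collider[blocks]; X5:chain[blocks] ⇒ blocked
  3. X0 → X4 ← X3 ← X1 → X6 ← X2 — X4:collider[open]; X3:chain[open]; X1:fork[blocks]; X6:collider[blocks] ⇒ blocked
  4. X0 → X1 → X6 ← X2 — X1:chain[blocks]; X6:collider[blocks] ⇒ blocked
  5. X0 → X6 ← X2 — X6:collider[blocks] ⇒ blocked
Since every path is blocked, d-separation holds.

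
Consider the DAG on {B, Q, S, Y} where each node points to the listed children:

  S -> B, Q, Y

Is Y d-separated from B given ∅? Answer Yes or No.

Only one path connects Y and B:
Path 1: Y ← S → B
  S is a fork and S is not conditioned on — no node blocks this path, so it is active.
Since the path Y ← S → B is active, Y and B are not d-separated given ∅.

No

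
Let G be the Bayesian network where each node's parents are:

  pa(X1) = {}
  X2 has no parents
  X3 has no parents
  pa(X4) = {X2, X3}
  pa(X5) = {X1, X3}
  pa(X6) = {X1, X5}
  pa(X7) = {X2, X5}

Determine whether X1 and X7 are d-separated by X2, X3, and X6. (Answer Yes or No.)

4 paths connect X1 and X7; each must be blocked for d-separation to hold:
  1. X1 → X6 ← X5 → X7 — X6:collider[open]; X5:fork[open] ⇒ active
  2. X1 → X6 ← X5 ← X3 → X4 ← X2 → X7 — X6:collider[open]; X5:chain[open]; X3:fork[blocks]; X4:collider[blocks]; X2:fork[blocks] ⇒ blocked
  3. X1 → X5 → X7 — X5:chain[open] ⇒ active
  4. X1 → X5 ← X3 → X4 ← X2 → X7 — X5:collider[open]; X3:fork[blocks]; X4:collider[blocks]; X2:fork[blocks] ⇒ blocked
At least one path is unblocked, so d-separation fails.

No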